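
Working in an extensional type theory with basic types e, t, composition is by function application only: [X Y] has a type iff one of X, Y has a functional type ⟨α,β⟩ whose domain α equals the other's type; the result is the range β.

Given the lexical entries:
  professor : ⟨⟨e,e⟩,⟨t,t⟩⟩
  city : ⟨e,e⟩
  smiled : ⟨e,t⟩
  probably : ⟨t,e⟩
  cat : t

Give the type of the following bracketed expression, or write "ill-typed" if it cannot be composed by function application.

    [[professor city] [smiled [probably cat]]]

t

[professor city]: functor professor : ⟨⟨e,e⟩,⟨t,t⟩⟩, argument city : ⟨e,e⟩; result ⟨t,t⟩.
[probably cat]: functor probably : ⟨t,e⟩, argument cat : t; result e.
[smiled [probably cat]]: functor smiled : ⟨e,t⟩, argument [probably cat] : e; result t.
[[professor city] [smiled [probably cat]]]: functor [professor city] : ⟨t,t⟩, argument [smiled [probably cat]] : t; result t.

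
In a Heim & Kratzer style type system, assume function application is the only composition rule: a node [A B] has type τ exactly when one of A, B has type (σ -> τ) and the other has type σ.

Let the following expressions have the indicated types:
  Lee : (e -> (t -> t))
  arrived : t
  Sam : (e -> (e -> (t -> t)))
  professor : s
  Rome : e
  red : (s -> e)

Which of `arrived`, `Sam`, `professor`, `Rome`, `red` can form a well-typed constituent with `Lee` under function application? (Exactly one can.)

Rome

arrived : t — does not combine with Lee.
Sam : (e -> (e -> (t -> t))) — does not combine with Lee.
professor : s — does not combine with Lee.
Rome — combines: Lee : (e -> (t -> t)) takes Rome : e as argument, giving (t -> t).
red : (s -> e) — does not combine with Lee.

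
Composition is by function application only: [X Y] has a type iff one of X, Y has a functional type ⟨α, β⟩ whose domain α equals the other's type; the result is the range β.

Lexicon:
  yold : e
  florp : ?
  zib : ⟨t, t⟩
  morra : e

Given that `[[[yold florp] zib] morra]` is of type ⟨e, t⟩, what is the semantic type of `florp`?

⟨e, ⟨⟨t, t⟩, ⟨e, ⟨e, t⟩⟩⟩⟩

At [[[yold florp] zib] morra] (required: ⟨e, t⟩): morra is e, which is not a function with range ⟨e, t⟩; hence [[yold florp] zib] is the functor — type ⟨e, ⟨e, t⟩⟩.
At [[yold florp] zib] (required: ⟨e, ⟨e, t⟩⟩): zib is ⟨t, t⟩, which is not a function with range ⟨e, ⟨e, t⟩⟩; hence [yold florp] is the functor — type ⟨⟨t, t⟩, ⟨e, ⟨e, t⟩⟩⟩.
At [yold florp] (required: ⟨⟨t, t⟩, ⟨e, ⟨e, t⟩⟩⟩): yold is e, which is not a function with range ⟨⟨t, t⟩, ⟨e, ⟨e, t⟩⟩⟩; hence florp is the functor — type ⟨e, ⟨⟨t, t⟩, ⟨e, ⟨e, t⟩⟩⟩⟩.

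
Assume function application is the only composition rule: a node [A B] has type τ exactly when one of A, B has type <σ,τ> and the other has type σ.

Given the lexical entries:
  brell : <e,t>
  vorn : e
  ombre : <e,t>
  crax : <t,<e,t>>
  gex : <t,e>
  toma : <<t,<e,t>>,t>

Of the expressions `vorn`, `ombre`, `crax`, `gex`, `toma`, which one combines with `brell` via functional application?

vorn

vorn — combines: brell : <e,t> takes vorn : e as argument, giving t.
ombre : <e,t> — neither side's domain matches the other.
crax : <t,<e,t>> — neither side's domain matches the other.
gex : <t,e> — neither side's domain matches the other.
toma : <<t,<e,t>>,t> — neither side's domain matches the other.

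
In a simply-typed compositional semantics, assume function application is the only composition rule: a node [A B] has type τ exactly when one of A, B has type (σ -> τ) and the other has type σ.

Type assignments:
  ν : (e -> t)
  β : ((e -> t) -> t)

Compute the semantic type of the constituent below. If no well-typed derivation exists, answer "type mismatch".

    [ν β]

[ν β] — β of type ((e -> t) -> t) combines with ν of type (e -> t): type t.

t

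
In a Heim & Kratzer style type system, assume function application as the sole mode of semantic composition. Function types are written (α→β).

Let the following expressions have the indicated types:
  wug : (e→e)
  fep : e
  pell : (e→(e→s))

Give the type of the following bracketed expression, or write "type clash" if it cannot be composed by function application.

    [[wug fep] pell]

(e→s)

At [wug fep], wug : (e→e) takes fep : e, giving e.
At [[wug fep] pell], pell : (e→(e→s)) takes [wug fep] : e, giving (e→s).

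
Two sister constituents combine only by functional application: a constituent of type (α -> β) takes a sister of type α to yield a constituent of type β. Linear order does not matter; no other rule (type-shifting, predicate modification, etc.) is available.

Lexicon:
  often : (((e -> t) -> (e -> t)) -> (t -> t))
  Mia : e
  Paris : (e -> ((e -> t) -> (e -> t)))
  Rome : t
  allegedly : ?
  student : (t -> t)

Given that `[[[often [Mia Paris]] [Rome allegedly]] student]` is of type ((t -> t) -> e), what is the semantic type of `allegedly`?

[[[often [Mia Paris]] [Rome allegedly]] student] must have type ((t -> t) -> e). The sister student has type (t -> t); that is not a function onto ((t -> t) -> e), so [[often [Mia Paris]] [Rome allegedly]] must be the functor, of type ((t -> t) -> ((t -> t) -> e)).
[[often [Mia Paris]] [Rome allegedly]] must have type ((t -> t) -> ((t -> t) -> e)). The sister [often [Mia Paris]] has type (t -> t); that is not a function onto ((t -> t) -> ((t -> t) -> e)), so [Rome allegedly] must be the functor, of type ((t -> t) -> ((t -> t) -> ((t -> t) -> e))).
[Rome allegedly] must have type ((t -> t) -> ((t -> t) -> ((t -> t) -> e))). The sister Rome has type t; that is not a function onto ((t -> t) -> ((t -> t) -> ((t -> t) -> e))), so allegedly must be the functor, of type (t -> ((t -> t) -> ((t -> t) -> ((t -> t) -> e)))).

(t -> ((t -> t) -> ((t -> t) -> ((t -> t) -> e))))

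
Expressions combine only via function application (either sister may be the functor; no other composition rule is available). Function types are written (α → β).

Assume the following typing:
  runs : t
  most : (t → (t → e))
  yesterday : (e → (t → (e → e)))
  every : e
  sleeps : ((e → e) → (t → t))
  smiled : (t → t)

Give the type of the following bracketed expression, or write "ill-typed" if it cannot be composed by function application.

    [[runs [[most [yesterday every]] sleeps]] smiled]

ill-typed

[yesterday every]: (e → (t → (e → e))) applied to e yields (t → (e → e)).
[most [yesterday every]]: (t → (t → e)) and (t → (e → e)) cannot combine by function application — type clash.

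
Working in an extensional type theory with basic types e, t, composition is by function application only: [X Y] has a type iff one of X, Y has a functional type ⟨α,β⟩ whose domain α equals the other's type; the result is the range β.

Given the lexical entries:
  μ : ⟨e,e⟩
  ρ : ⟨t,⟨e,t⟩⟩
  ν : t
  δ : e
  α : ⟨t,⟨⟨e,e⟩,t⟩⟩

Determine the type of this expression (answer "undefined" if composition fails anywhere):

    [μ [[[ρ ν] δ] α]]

[ρ ν]: ⟨t,⟨e,t⟩⟩ applied to t yields ⟨e,t⟩.
[[ρ ν] δ]: ⟨e,t⟩ applied to e yields t.
[[[ρ ν] δ] α]: ⟨t,⟨⟨e,e⟩,t⟩⟩ applied to t yields ⟨⟨e,e⟩,t⟩.
[μ [[[ρ ν] δ] α]]: ⟨⟨e,e⟩,t⟩ applied to ⟨e,e⟩ yields t.

t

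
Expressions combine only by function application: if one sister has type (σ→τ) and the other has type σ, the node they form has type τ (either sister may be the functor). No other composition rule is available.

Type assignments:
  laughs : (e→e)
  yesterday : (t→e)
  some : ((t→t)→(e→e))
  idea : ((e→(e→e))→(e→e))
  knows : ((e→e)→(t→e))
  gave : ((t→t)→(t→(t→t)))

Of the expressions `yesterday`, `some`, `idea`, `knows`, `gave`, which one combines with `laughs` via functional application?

knows

yesterday : (t→e) — neither side's domain matches the other.
some : ((t→t)→(e→e)) — neither side's domain matches the other.
idea : ((e→(e→e))→(e→e)) — neither side's domain matches the other.
knows — combines: knows : ((e→e)→(t→e)) takes laughs : (e→e) as argument, giving (t→e).
gave : ((t→t)→(t→(t→t))) — neither side's domain matches the other.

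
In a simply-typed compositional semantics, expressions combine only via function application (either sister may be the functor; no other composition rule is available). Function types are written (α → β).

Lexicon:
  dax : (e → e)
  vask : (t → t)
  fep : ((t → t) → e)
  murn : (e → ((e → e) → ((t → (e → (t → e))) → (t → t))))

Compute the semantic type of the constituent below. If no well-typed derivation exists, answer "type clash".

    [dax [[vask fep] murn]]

((t → (e → (t → e))) → (t → t))

[vask fep]: ((t → t) → e) applied to (t → t) yields e.
[[vask fep] murn]: (e → ((e → e) → ((t → (e → (t → e))) → (t → t)))) applied to e yields ((e → e) → ((t → (e → (t → e))) → (t → t))).
[dax [[vask fep] murn]]: ((e → e) → ((t → (e → (t → e))) → (t → t))) applied to (e → e) yields ((t → (e → (t → e))) → (t → t)).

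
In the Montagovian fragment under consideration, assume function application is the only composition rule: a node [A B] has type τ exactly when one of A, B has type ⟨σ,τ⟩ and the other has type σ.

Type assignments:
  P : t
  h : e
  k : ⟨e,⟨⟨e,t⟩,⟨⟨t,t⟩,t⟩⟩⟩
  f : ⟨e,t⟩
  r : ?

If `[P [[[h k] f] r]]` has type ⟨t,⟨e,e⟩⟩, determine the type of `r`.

At [P [[[h k] f] r]] (required: ⟨t,⟨e,e⟩⟩): P is t, which is not a function with range ⟨t,⟨e,e⟩⟩; hence [[[h k] f] r] is the functor — type ⟨t,⟨t,⟨e,e⟩⟩⟩.
At [[[h k] f] r] (required: ⟨t,⟨t,⟨e,e⟩⟩⟩): [[h k] f] is ⟨⟨t,t⟩,t⟩, which is not a function with range ⟨t,⟨t,⟨e,e⟩⟩⟩; hence r is the functor — type ⟨⟨⟨t,t⟩,t⟩,⟨t,⟨t,⟨e,e⟩⟩⟩⟩.

⟨⟨⟨t,t⟩,t⟩,⟨t,⟨t,⟨e,e⟩⟩⟩⟩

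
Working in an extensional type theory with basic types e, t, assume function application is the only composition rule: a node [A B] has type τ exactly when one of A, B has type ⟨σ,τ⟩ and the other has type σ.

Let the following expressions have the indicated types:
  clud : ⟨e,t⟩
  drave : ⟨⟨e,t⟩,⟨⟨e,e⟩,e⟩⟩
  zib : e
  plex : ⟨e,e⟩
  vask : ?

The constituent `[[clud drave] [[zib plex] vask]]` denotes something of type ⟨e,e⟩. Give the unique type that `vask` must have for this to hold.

⟨e,⟨⟨⟨e,e⟩,e⟩,⟨e,e⟩⟩⟩

[[clud drave] [[zib plex] vask]] must have type ⟨e,e⟩. The sister [clud drave] has type ⟨⟨e,e⟩,e⟩; that is not a function onto ⟨e,e⟩, so [[zib plex] vask] must be the functor, of type ⟨⟨⟨e,e⟩,e⟩,⟨e,e⟩⟩.
[[zib plex] vask] must have type ⟨⟨⟨e,e⟩,e⟩,⟨e,e⟩⟩. The sister [zib plex] has type e; that is not a function onto ⟨⟨⟨e,e⟩,e⟩,⟨e,e⟩⟩, so vask must be the functor, of type ⟨e,⟨⟨⟨e,e⟩,e⟩,⟨e,e⟩⟩⟩.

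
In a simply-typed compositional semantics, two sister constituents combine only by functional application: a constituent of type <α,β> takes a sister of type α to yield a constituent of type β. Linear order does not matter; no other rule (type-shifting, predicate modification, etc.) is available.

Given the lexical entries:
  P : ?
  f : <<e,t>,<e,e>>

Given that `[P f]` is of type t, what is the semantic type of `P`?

[P f] must have type t. The sister f has type <<e,t>,<e,e>>; that is not a function onto t, so P must be the functor, of type <<<e,t>,<e,e>>,t>.

<<<e,t>,<e,e>>,t>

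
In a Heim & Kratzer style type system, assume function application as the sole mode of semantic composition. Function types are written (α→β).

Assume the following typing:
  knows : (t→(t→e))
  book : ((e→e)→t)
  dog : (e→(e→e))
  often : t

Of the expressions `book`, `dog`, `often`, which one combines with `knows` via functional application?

often

book : ((e→e)→t) — knows needs t; book needs (e→e); neither fits.
dog : (e→(e→e)) — knows needs t; dog needs e; neither fits.
often — combines: knows : (t→(t→e)) takes often : t as argument, giving (t→e).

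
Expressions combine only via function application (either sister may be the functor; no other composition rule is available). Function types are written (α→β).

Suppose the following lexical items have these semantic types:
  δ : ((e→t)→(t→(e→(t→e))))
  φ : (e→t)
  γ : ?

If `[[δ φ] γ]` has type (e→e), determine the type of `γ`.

((t→(e→(t→e)))→(e→e))

For [[δ φ] γ] to have type (e→e) with [δ φ] of type (t→(e→(t→e))), γ must be the function: γ : ((t→(e→(t→e)))→(e→e)).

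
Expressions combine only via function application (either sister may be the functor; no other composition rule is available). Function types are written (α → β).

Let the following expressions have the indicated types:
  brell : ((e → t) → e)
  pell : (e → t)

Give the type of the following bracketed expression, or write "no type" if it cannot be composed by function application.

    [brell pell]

At [brell pell], brell : ((e → t) → e) takes pell : (e → t), giving e.

e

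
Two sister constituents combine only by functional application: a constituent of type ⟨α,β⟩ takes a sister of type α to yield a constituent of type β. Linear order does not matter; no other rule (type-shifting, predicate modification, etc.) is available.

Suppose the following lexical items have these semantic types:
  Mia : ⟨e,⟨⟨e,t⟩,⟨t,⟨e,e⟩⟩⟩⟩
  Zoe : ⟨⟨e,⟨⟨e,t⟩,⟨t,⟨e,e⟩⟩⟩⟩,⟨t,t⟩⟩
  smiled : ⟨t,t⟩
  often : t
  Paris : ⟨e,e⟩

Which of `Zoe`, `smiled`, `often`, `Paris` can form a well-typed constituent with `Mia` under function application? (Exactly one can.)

Zoe — combines: Zoe : ⟨⟨e,⟨⟨e,t⟩,⟨t,⟨e,e⟩⟩⟩⟩,⟨t,t⟩⟩ takes Mia : ⟨e,⟨⟨e,t⟩,⟨t,⟨e,e⟩⟩⟩⟩ as argument, giving ⟨t,t⟩.
smiled : ⟨t,t⟩ — does not combine with Mia.
often : t — does not combine with Mia.
Paris : ⟨e,e⟩ — does not combine with Mia.

Zoe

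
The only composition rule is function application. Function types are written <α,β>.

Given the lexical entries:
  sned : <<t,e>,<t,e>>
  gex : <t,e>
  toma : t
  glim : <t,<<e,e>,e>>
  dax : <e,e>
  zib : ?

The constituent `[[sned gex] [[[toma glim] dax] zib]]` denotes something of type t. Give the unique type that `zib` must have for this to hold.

At [[sned gex] [[[toma glim] dax] zib]] (required: t): [sned gex] is <t,e>, which is not a function with range t; hence [[[toma glim] dax] zib] is the functor — type <<t,e>,t>.
At [[[toma glim] dax] zib] (required: <<t,e>,t>): [[toma glim] dax] is e, which is not a function with range <<t,e>,t>; hence zib is the functor — type <e,<<t,e>,t>>.

<e,<<t,e>,t>>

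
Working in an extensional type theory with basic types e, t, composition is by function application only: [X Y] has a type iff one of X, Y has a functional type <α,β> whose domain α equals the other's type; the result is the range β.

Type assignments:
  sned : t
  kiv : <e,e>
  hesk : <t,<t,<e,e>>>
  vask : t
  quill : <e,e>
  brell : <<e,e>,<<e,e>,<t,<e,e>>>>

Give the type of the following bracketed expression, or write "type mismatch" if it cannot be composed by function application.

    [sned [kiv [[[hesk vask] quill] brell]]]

[hesk vask] — hesk of type <t,<t,<e,e>>> combines with vask of type t: type <t,<e,e>>.
At [[hesk vask] quill]: neither <t,<e,e>> nor <e,e> can take the other as argument; the node is ill-typed.

type mismatch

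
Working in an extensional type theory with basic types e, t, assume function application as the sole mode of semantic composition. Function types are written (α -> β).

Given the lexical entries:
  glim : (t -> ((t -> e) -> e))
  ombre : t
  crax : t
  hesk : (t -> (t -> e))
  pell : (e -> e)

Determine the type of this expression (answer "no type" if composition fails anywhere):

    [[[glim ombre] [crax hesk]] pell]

e

At [glim ombre], glim : (t -> ((t -> e) -> e)) takes ombre : t, giving ((t -> e) -> e).
At [crax hesk], hesk : (t -> (t -> e)) takes crax : t, giving (t -> e).
At [[glim ombre] [crax hesk]], [glim ombre] : ((t -> e) -> e) takes [crax hesk] : (t -> e), giving e.
At [[[glim ombre] [crax hesk]] pell], pell : (e -> e) takes [[glim ombre] [crax hesk]] : e, giving e.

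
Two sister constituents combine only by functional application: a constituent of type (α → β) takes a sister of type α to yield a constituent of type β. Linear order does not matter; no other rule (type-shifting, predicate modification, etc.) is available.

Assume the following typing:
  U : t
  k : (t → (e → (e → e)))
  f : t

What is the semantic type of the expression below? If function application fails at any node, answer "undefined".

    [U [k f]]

undefined

[k f]: k is (t → (e → (e → e))), f is t; result (e → (e → e)).
[U [k f]]: t with (e → (e → e)) — neither is a function whose domain matches the other; composition fails here.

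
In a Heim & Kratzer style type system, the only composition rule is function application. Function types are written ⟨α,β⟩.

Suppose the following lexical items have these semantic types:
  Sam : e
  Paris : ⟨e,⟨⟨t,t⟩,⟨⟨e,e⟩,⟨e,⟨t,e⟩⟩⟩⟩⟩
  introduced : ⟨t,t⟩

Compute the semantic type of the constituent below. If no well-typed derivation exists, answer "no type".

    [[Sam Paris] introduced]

⟨⟨e,e⟩,⟨e,⟨t,e⟩⟩⟩

[Sam Paris] — Paris of type ⟨e,⟨⟨t,t⟩,⟨⟨e,e⟩,⟨e,⟨t,e⟩⟩⟩⟩⟩ combines with Sam of type e: type ⟨⟨t,t⟩,⟨⟨e,e⟩,⟨e,⟨t,e⟩⟩⟩⟩.
[[Sam Paris] introduced] — [Sam Paris] of type ⟨⟨t,t⟩,⟨⟨e,e⟩,⟨e,⟨t,e⟩⟩⟩⟩ combines with introduced of type ⟨t,t⟩: type ⟨⟨e,e⟩,⟨e,⟨t,e⟩⟩⟩.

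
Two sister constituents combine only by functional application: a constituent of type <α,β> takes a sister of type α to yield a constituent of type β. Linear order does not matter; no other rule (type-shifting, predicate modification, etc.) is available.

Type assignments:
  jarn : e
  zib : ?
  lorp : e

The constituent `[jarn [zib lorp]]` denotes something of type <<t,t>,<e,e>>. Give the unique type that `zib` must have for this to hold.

For [jarn [zib lorp]] to have type <<t,t>,<e,e>> with jarn of type e, [zib lorp] must be the function: [zib lorp] : <e,<<t,t>,<e,e>>>.
For [zib lorp] to have type <e,<<t,t>,<e,e>>> with lorp of type e, zib must be the function: zib : <e,<e,<<t,t>,<e,e>>>>.

<e,<e,<<t,t>,<e,e>>>>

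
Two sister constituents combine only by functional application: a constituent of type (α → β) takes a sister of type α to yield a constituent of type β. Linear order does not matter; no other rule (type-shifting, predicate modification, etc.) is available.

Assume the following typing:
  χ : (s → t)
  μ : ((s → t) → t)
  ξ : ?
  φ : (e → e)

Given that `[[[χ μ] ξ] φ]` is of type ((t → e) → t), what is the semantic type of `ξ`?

For [[[χ μ] ξ] φ] to have type ((t → e) → t) with φ of type (e → e), [[χ μ] ξ] must be the function: [[χ μ] ξ] : ((e → e) → ((t → e) → t)).
For [[χ μ] ξ] to have type ((e → e) → ((t → e) → t)) with [χ μ] of type t, ξ must be the function: ξ : (t → ((e → e) → ((t → e) → t))).

(t → ((e → e) → ((t → e) → t)))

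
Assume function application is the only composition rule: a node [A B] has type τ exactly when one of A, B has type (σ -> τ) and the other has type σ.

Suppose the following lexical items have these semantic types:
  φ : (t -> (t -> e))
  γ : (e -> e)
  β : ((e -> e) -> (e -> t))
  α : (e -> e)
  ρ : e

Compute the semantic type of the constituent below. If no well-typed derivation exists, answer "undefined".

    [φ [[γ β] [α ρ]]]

[γ β] — β of type ((e -> e) -> (e -> t)) combines with γ of type (e -> e): type (e -> t).
[α ρ] — α of type (e -> e) combines with ρ of type e: type e.
[[γ β] [α ρ]] — [γ β] of type (e -> t) combines with [α ρ] of type e: type t.
[φ [[γ β] [α ρ]]] — φ of type (t -> (t -> e)) combines with [[γ β] [α ρ]] of type t: type (t -> e).

(t -> e)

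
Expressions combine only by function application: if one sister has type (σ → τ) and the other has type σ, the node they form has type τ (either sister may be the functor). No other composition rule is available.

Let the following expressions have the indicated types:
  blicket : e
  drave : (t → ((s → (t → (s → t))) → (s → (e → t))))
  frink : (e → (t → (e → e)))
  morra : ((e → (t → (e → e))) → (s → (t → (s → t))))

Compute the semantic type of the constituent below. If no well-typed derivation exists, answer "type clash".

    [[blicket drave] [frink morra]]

type clash

[blicket drave]: e and (t → ((s → (t → (s → t))) → (s → (e → t)))) cannot combine by function application — type clash.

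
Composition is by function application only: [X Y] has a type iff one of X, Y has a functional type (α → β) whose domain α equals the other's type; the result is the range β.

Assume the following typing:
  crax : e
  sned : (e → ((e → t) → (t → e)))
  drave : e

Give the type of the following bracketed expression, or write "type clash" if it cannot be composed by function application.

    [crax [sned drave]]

type clash

[sned drave]: (e → ((e → t) → (t → e))) applied to e yields ((e → t) → (t → e)).
[crax [sned drave]]: e and ((e → t) → (t → e)) cannot combine by function application — type clash.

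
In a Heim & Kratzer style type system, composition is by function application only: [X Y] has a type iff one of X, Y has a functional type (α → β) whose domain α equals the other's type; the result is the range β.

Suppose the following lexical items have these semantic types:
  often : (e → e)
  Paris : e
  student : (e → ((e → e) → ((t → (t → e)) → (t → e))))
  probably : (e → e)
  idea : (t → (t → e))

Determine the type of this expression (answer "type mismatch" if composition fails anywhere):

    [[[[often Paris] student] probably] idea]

(t → e)

[often Paris]: functor often : (e → e), argument Paris : e; result e.
[[often Paris] student]: functor student : (e → ((e → e) → ((t → (t → e)) → (t → e)))), argument [often Paris] : e; result ((e → e) → ((t → (t → e)) → (t → e))).
[[[often Paris] student] probably]: functor [[often Paris] student] : ((e → e) → ((t → (t → e)) → (t → e))), argument probably : (e → e); result ((t → (t → e)) → (t → e)).
[[[[often Paris] student] probably] idea]: functor [[[often Paris] student] probably] : ((t → (t → e)) → (t → e)), argument idea : (t → (t → e)); result (t → e).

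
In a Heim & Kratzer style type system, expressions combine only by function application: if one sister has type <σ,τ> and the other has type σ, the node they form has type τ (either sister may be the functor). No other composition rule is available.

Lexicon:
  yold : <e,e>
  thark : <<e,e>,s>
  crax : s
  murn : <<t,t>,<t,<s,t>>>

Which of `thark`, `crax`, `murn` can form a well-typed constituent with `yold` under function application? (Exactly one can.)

thark

thark — combines: thark : <<e,e>,s> takes yold : <e,e> as argument, giving s.
crax : s — does not combine with yold.
murn : <<t,t>,<t,<s,t>>> — does not combine with yold.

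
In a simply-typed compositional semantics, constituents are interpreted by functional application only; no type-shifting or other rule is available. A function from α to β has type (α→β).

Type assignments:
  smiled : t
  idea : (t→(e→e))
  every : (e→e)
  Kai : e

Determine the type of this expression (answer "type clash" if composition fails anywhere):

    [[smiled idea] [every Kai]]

e

[smiled idea] — idea of type (t→(e→e)) combines with smiled of type t: type (e→e).
[every Kai] — every of type (e→e) combines with Kai of type e: type e.
[[smiled idea] [every Kai]] — [smiled idea] of type (e→e) combines with [every Kai] of type e: type e.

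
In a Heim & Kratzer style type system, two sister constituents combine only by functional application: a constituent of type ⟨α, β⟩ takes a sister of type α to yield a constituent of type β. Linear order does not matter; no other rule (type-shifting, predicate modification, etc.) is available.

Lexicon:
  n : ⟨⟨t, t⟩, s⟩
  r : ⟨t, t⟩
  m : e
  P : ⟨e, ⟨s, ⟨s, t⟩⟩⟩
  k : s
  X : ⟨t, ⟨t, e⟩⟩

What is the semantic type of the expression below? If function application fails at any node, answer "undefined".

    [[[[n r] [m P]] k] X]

⟨t, e⟩

[n r]: functor n : ⟨⟨t, t⟩, s⟩, argument r : ⟨t, t⟩; result s.
[m P]: functor P : ⟨e, ⟨s, ⟨s, t⟩⟩⟩, argument m : e; result ⟨s, ⟨s, t⟩⟩.
[[n r] [m P]]: functor [m P] : ⟨s, ⟨s, t⟩⟩, argument [n r] : s; result ⟨s, t⟩.
[[[n r] [m P]] k]: functor [[n r] [m P]] : ⟨s, t⟩, argument k : s; result t.
[[[[n r] [m P]] k] X]: functor X : ⟨t, ⟨t, e⟩⟩, argument [[[n r] [m P]] k] : t; result ⟨t, e⟩.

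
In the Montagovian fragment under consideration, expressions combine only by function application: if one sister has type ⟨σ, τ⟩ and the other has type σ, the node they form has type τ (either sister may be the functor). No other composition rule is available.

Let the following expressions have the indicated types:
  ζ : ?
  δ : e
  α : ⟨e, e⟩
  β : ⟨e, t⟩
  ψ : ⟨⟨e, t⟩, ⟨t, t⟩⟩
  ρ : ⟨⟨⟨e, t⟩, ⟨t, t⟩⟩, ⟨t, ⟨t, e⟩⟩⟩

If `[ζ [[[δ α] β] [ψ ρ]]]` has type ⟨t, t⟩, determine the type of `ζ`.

⟨⟨t, e⟩, ⟨t, t⟩⟩

At [ζ [[[δ α] β] [ψ ρ]]] (required: ⟨t, t⟩): [[[δ α] β] [ψ ρ]] is ⟨t, e⟩, which is not a function with range ⟨t, t⟩; hence ζ is the functor — type ⟨⟨t, e⟩, ⟨t, t⟩⟩.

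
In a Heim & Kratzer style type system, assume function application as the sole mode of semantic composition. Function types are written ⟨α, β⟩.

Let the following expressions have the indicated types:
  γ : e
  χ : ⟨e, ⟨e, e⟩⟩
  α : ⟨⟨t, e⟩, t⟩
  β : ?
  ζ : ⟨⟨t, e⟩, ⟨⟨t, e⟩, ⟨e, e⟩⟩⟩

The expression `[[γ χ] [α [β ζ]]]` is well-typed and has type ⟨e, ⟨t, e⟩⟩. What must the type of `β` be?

⟨⟨⟨t, e⟩, ⟨⟨t, e⟩, ⟨e, e⟩⟩⟩, ⟨⟨⟨t, e⟩, t⟩, ⟨⟨e, e⟩, ⟨e, ⟨t, e⟩⟩⟩⟩⟩

[[γ χ] [α [β ζ]]] is required to be ⟨e, ⟨t, e⟩⟩. [γ χ] : ⟨e, e⟩ cannot yield ⟨e, ⟨t, e⟩⟩ as functor, so [α [β ζ]] : ⟨⟨e, e⟩, ⟨e, ⟨t, e⟩⟩⟩.
[α [β ζ]] is required to be ⟨⟨e, e⟩, ⟨e, ⟨t, e⟩⟩⟩. α : ⟨⟨t, e⟩, t⟩ cannot yield ⟨⟨e, e⟩, ⟨e, ⟨t, e⟩⟩⟩ as functor, so [β ζ] : ⟨⟨⟨t, e⟩, t⟩, ⟨⟨e, e⟩, ⟨e, ⟨t, e⟩⟩⟩⟩.
[β ζ] is required to be ⟨⟨⟨t, e⟩, t⟩, ⟨⟨e, e⟩, ⟨e, ⟨t, e⟩⟩⟩⟩. ζ : ⟨⟨t, e⟩, ⟨⟨t, e⟩, ⟨e, e⟩⟩⟩ cannot yield ⟨⟨⟨t, e⟩, t⟩, ⟨⟨e, e⟩, ⟨e, ⟨t, e⟩⟩⟩⟩ as functor, so β : ⟨⟨⟨t, e⟩, ⟨⟨t, e⟩, ⟨e, e⟩⟩⟩, ⟨⟨⟨t, e⟩, t⟩, ⟨⟨e, e⟩, ⟨e, ⟨t, e⟩⟩⟩⟩⟩.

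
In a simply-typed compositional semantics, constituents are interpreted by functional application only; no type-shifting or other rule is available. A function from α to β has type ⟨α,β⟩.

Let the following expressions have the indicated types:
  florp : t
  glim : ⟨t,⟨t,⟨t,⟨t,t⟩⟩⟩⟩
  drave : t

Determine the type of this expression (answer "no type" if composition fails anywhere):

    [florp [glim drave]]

[glim drave] — glim of type ⟨t,⟨t,⟨t,⟨t,t⟩⟩⟩⟩ combines with drave of type t: type ⟨t,⟨t,⟨t,t⟩⟩⟩.
[florp [glim drave]] — [glim drave] of type ⟨t,⟨t,⟨t,t⟩⟩⟩ combines with florp of type t: type ⟨t,⟨t,t⟩⟩.

⟨t,⟨t,t⟩⟩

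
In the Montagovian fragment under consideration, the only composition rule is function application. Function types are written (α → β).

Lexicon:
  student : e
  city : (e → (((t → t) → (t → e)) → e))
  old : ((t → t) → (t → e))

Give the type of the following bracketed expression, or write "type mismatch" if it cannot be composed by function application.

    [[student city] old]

e

[student city] — city of type (e → (((t → t) → (t → e)) → e)) combines with student of type e: type (((t → t) → (t → e)) → e).
[[student city] old] — [student city] of type (((t → t) → (t → e)) → e) combines with old of type ((t → t) → (t → e)): type e.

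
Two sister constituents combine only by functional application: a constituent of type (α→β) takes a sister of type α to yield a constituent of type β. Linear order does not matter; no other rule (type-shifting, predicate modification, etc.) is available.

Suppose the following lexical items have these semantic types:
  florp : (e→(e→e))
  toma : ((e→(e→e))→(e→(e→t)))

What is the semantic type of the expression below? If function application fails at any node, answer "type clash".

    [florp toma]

(e→(e→t))

At [florp toma], toma : ((e→(e→e))→(e→(e→t))) takes florp : (e→(e→e)), giving (e→(e→t)).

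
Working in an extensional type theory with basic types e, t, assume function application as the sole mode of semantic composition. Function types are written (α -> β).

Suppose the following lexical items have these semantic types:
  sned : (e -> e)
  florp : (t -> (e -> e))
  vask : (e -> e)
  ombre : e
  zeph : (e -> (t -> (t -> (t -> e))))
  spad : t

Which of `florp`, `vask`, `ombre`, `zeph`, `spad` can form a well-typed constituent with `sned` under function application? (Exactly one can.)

florp : (t -> (e -> e)) — sned needs e; florp needs t; neither fits.
vask : (e -> e) — sned needs e; vask needs e; neither fits.
ombre — combines: sned : (e -> e) takes ombre : e as argument, giving e.
zeph : (e -> (t -> (t -> (t -> e)))) — sned needs e; zeph needs e; neither fits.
spad : t — sned needs e; spad needs nothing (atomic); neither fits.

ombre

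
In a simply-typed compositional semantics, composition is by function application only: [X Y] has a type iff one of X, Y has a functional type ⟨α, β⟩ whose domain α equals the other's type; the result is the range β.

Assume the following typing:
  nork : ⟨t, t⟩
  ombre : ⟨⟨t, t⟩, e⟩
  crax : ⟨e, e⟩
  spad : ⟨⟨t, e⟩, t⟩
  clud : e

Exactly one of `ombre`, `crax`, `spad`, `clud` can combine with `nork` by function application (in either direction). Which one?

ombre — combines: ombre : ⟨⟨t, t⟩, e⟩ takes nork : ⟨t, t⟩ as argument, giving e.
crax : ⟨e, e⟩ — does not combine with nork.
spad : ⟨⟨t, e⟩, t⟩ — does not combine with nork.
clud : e — does not combine with nork.

ombre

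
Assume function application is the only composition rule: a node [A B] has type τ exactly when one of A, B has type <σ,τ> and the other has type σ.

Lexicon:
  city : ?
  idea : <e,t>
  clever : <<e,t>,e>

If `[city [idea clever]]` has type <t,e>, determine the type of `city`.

<e,<t,e>>

[city [idea clever]] must have type <t,e>. The sister [idea clever] has type e; that is not a function onto <t,e>, so city must be the functor, of type <e,<t,e>>.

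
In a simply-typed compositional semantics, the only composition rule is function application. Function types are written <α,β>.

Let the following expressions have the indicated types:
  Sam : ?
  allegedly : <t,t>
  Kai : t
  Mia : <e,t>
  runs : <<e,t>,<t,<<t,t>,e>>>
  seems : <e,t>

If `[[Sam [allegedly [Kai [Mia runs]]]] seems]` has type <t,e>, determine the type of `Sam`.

<e,<<e,t>,<t,e>>>

At [[Sam [allegedly [Kai [Mia runs]]]] seems] (required: <t,e>): seems is <e,t>, which is not a function with range <t,e>; hence [Sam [allegedly [Kai [Mia runs]]]] is the functor — type <<e,t>,<t,e>>.
At [Sam [allegedly [Kai [Mia runs]]]] (required: <<e,t>,<t,e>>): [allegedly [Kai [Mia runs]]] is e, which is not a function with range <<e,t>,<t,e>>; hence Sam is the functor — type <e,<<e,t>,<t,e>>>.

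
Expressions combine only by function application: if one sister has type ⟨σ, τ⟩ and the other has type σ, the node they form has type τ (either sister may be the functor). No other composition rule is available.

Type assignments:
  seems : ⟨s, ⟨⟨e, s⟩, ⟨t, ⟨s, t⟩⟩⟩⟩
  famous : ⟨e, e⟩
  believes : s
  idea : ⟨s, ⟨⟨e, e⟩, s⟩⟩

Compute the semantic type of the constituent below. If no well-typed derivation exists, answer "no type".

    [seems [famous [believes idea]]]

⟨⟨e, s⟩, ⟨t, ⟨s, t⟩⟩⟩

[believes idea]: functor idea : ⟨s, ⟨⟨e, e⟩, s⟩⟩, argument believes : s; result ⟨⟨e, e⟩, s⟩.
[famous [believes idea]]: functor [believes idea] : ⟨⟨e, e⟩, s⟩, argument famous : ⟨e, e⟩; result s.
[seems [famous [believes idea]]]: functor seems : ⟨s, ⟨⟨e, s⟩, ⟨t, ⟨s, t⟩⟩⟩⟩, argument [famous [believes idea]] : s; result ⟨⟨e, s⟩, ⟨t, ⟨s, t⟩⟩⟩.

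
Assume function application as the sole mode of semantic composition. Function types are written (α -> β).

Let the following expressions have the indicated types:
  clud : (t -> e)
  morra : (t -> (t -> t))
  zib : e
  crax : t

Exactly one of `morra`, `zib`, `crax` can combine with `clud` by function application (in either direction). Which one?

crax

morra : (t -> (t -> t)) — does not combine with clud.
zib : e — does not combine with clud.
crax — combines: clud : (t -> e) takes crax : t as argument, giving e.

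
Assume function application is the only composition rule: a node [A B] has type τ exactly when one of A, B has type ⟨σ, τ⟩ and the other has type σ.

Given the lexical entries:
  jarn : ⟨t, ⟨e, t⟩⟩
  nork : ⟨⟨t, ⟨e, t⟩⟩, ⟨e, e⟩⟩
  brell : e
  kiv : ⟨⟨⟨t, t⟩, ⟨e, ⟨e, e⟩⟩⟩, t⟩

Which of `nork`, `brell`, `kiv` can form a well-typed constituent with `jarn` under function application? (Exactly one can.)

nork

nork — combines: nork : ⟨⟨t, ⟨e, t⟩⟩, ⟨e, e⟩⟩ takes jarn : ⟨t, ⟨e, t⟩⟩ as argument, giving ⟨e, e⟩.
brell : e — jarn needs t; brell needs nothing (atomic); neither fits.
kiv : ⟨⟨⟨t, t⟩, ⟨e, ⟨e, e⟩⟩⟩, t⟩ — jarn needs t; kiv needs ⟨⟨t, t⟩, ⟨e, ⟨e, e⟩⟩⟩; neither fits.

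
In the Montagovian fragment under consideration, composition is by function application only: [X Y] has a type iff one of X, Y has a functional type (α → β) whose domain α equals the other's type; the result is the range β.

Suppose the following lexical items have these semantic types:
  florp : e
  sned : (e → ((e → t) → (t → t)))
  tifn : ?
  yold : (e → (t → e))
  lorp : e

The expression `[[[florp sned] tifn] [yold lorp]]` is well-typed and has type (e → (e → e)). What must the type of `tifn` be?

[[[florp sned] tifn] [yold lorp]] is required to be (e → (e → e)). [yold lorp] : (t → e) cannot yield (e → (e → e)) as functor, so [[florp sned] tifn] : ((t → e) → (e → (e → e))).
[[florp sned] tifn] is required to be ((t → e) → (e → (e → e))). [florp sned] : ((e → t) → (t → t)) cannot yield ((t → e) → (e → (e → e))) as functor, so tifn : (((e → t) → (t → t)) → ((t → e) → (e → (e → e)))).

(((e → t) → (t → t)) → ((t → e) → (e → (e → e))))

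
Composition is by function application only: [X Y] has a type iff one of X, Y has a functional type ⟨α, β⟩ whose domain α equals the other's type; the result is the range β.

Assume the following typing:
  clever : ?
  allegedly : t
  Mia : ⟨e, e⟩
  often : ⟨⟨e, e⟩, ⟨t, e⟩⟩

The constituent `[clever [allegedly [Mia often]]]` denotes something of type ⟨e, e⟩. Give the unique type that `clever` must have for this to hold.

At [clever [allegedly [Mia often]]] (required: ⟨e, e⟩): [allegedly [Mia often]] is e, which is not a function with range ⟨e, e⟩; hence clever is the functor — type ⟨e, ⟨e, e⟩⟩.

⟨e, ⟨e, e⟩⟩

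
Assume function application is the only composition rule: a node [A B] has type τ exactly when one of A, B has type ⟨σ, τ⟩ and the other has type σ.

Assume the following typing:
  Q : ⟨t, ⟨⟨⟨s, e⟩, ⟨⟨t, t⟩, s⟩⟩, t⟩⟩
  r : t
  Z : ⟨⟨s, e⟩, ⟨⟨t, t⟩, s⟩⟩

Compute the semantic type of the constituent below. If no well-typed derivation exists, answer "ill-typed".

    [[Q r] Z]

[Q r]: functor Q : ⟨t, ⟨⟨⟨s, e⟩, ⟨⟨t, t⟩, s⟩⟩, t⟩⟩, argument r : t; result ⟨⟨⟨s, e⟩, ⟨⟨t, t⟩, s⟩⟩, t⟩.
[[Q r] Z]: functor [Q r] : ⟨⟨⟨s, e⟩, ⟨⟨t, t⟩, s⟩⟩, t⟩, argument Z : ⟨⟨s, e⟩, ⟨⟨t, t⟩, s⟩⟩; result t.

t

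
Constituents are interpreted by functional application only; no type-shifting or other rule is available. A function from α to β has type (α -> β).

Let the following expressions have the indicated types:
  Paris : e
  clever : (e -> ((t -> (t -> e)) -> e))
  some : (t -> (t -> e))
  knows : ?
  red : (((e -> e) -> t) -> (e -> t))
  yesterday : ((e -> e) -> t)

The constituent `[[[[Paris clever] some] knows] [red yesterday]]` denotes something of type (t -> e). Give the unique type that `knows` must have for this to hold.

(e -> ((e -> t) -> (t -> e)))

For [[[[Paris clever] some] knows] [red yesterday]] to have type (t -> e) with [red yesterday] of type (e -> t), [[[Paris clever] some] knows] must be the function: [[[Paris clever] some] knows] : ((e -> t) -> (t -> e)).
For [[[Paris clever] some] knows] to have type ((e -> t) -> (t -> e)) with [[Paris clever] some] of type e, knows must be the function: knows : (e -> ((e -> t) -> (t -> e))).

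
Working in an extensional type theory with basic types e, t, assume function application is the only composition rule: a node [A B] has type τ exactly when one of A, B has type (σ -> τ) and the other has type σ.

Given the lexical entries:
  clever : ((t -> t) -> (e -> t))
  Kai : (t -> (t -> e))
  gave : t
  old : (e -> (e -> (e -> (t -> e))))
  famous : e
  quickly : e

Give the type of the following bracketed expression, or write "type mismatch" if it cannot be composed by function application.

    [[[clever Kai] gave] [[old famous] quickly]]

type mismatch

[clever Kai]: ((t -> t) -> (e -> t)) and (t -> (t -> e)) cannot combine by function application — type clash.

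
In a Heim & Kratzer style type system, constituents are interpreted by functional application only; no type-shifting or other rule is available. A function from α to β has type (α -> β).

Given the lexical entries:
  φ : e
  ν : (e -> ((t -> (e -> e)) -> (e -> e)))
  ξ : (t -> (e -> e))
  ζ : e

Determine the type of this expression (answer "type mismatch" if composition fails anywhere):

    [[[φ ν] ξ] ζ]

e

[φ ν]: functor ν : (e -> ((t -> (e -> e)) -> (e -> e))), argument φ : e; result ((t -> (e -> e)) -> (e -> e)).
[[φ ν] ξ]: functor [φ ν] : ((t -> (e -> e)) -> (e -> e)), argument ξ : (t -> (e -> e)); result (e -> e).
[[[φ ν] ξ] ζ]: functor [[φ ν] ξ] : (e -> e), argument ζ : e; result e.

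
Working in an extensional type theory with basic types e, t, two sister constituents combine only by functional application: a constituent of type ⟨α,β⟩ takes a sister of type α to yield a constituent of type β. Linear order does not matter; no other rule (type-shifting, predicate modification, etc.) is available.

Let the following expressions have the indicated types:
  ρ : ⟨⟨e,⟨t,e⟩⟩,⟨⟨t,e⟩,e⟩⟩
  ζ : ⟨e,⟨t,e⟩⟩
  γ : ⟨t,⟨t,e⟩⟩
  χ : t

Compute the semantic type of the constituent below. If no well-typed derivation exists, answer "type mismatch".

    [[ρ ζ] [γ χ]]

[ρ ζ]: ⟨⟨e,⟨t,e⟩⟩,⟨⟨t,e⟩,e⟩⟩ applied to ⟨e,⟨t,e⟩⟩ yields ⟨⟨t,e⟩,e⟩.
[γ χ]: ⟨t,⟨t,e⟩⟩ applied to t yields ⟨t,e⟩.
[[ρ ζ] [γ χ]]: ⟨⟨t,e⟩,e⟩ applied to ⟨t,e⟩ yields e.

e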